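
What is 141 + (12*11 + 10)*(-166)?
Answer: -23431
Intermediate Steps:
141 + (12*11 + 10)*(-166) = 141 + (132 + 10)*(-166) = 141 + 142*(-166) = 141 - 23572 = -23431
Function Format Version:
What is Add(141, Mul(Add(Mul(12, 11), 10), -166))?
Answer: -23431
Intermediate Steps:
Add(141, Mul(Add(Mul(12, 11), 10), -166)) = Add(141, Mul(Add(132, 10), -166)) = Add(141, Mul(142, -166)) = Add(141, -23572) = -23431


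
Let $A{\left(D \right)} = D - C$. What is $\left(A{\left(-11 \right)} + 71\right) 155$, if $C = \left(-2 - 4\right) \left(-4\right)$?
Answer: $5580$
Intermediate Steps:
$C = 24$ ($C = \left(-2 - 4\right) \left(-4\right) = \left(-6\right) \left(-4\right) = 24$)
$A{\left(D \right)} = -24 + D$ ($A{\left(D \right)} = D - 24 = -24 + D$)
$\left(A{\left(-11 \right)} + 71\right) 155 = \left(\left(-24 - 11\right) + 71\right) 155 = \left(-35 + 71\right) 155 = 36 \cdot 155 = 5580$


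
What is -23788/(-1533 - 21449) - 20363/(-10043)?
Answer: 353442675/115404113 ≈ 3.0627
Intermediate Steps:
-23788/(-1533 - 21449) - 20363/(-10043) = -23788/(-22982) - 20363*(-1/10043) = -23788*(-1/22982) + 20363/10043 = 11894/11491 + 20363/10043 = 353442675/115404113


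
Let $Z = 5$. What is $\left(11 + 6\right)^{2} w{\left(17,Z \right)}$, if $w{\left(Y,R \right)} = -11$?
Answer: $-3179$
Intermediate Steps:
$\left(11 + 6\right)^{2} w{\left(17,Z \right)} = \left(11 + 6\right)^{2} \left(-11\right) = 17^{2} \left(-11\right) = 289 \left(-11\right) = -3179$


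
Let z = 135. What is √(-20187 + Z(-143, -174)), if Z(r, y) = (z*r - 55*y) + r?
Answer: I*√30065 ≈ 173.39*I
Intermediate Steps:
Z(r, y) = -55*y + 136*r (Z(r, y) = (135*r - 55*y) + r = (-55*y + 135*r) + r = -55*y + 136*r)
√(-20187 + Z(-143, -174)) = √(-20187 + (-55*(-174) + 136*(-143))) = √(-20187 + (9570 - 19448)) = √(-20187 - 9878) = √(-30065) = I*√30065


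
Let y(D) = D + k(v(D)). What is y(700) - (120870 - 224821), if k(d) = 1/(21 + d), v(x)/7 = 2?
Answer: 3662786/35 ≈ 1.0465e+5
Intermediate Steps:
v(x) = 14 (v(x) = 7*2 = 14)
y(D) = 1/35 + D (y(D) = D + 1/(21 + 14) = D + 1/35 = 1/35 + D)
y(700) - (120870 - 224821) = (1/35 + 700) - (120870 - 224821) = 24501/35 - 1*(-103951) = 24501/35 + 103951 = 3662786/35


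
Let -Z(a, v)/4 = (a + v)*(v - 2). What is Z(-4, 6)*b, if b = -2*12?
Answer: 768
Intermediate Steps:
Z(a, v) = -4*(-2 + v)*(a + v) (Z(a, v) = -4*(a + v)*(v - 2) = -4*(a + v)*(-2 + v) = -4*(-2 + v)*(a + v))
b = -24
Z(-4, 6)*b = (-4*6² + 8*(-4) + 8*6 - 4*(-4)*6)*(-24) = (-4*36 - 32 + 48 + 96)*(-24) = (-144 - 32 + 48 + 96)*(-24) = -32*(-24) = 768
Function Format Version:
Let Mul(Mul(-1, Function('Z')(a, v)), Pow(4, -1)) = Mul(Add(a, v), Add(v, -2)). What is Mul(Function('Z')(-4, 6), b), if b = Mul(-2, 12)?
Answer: 768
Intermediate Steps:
Function('Z')(a, v) = Mul(-4, Add(-2, v), Add(a, v)) (Function('Z')(a, v) = Mul(-4, Mul(Add(a, v), Add(v, -2))) = Mul(-4, Mul(Add(a, v), Add(-2, v))) = Mul(-4, Mul(Add(-2, v), Add(a, v))) = Mul(-4, Add(-2, v), Add(a, v)))
b = -24
Mul(Function('Z')(-4, 6), b) = Mul(Add(Mul(-4, Pow(6, 2)), Mul(8, -4), Mul(8, 6), Mul(-4, -4, 6)), -24) = Mul(Add(Mul(-4, 36), -32, 48, 96), -24) = Mul(Add(-144, -32, 48, 96), -24) = Mul(-32, -24) = 768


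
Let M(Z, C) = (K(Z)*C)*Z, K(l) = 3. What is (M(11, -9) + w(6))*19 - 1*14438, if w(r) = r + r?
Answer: -19853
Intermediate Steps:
w(r) = 2*r
M(Z, C) = 3*C*Z (M(Z, C) = (3*C)*Z = 3*C*Z)
(M(11, -9) + w(6))*19 - 1*14438 = (3*(-9)*11 + 2*6)*19 - 1*14438 = (-297 + 12)*19 - 14438 = -285*19 - 14438 = -5415 - 14438 = -19853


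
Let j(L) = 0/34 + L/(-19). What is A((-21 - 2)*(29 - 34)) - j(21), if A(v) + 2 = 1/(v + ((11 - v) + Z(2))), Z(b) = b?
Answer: -202/247 ≈ -0.81781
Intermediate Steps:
A(v) = -25/13 (A(v) = -2 + 1/(v + ((11 - v) + 2)) = -2 + 1/(v + (13 - v)) = -2 + 1/13 = -25/13)
j(L) = -L/19 (j(L) = 0*(1/34) + L*(-1/19) = 0 - L/19 = -L/19)
A((-21 - 2)*(29 - 34)) - j(21) = -25/13 - (-1)*21/19 = -25/13 - 1*(-21/19) = -25/13 + 21/19 = -202/247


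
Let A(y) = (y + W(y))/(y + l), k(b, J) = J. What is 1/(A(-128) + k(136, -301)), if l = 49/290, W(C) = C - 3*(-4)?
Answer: -37071/11087611 ≈ -0.0033435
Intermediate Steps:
W(C) = 12 + C (W(C) = C + 12 = 12 + C)
l = 49/290 (l = 49*(1/290) = 49/290 ≈ 0.16897)
A(y) = (12 + 2*y)/(49/290 + y) (A(y) = (y + (12 + y))/(y + 49/290) = (12 + 2*y)/(49/290 + y))
1/(A(-128) + k(136, -301)) = 1/(580*(6 - 128)/(49 + 290*(-128)) - 301) = 1/(580*(-122)/(49 - 37120) - 301) = 1/(580*(-122)/(-37071) - 301) = 1/(580*(-1/37071)*(-122) - 301) = 1/(70760/37071 - 301) = 1/(-11087611/37071) = -37071/11087611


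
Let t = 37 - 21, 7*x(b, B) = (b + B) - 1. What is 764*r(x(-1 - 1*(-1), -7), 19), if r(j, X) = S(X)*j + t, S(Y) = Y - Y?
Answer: 12224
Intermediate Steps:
x(b, B) = -1/7 + B/7 + b/7 (x(b, B) = ((b + B) - 1)/7 = ((B + b) - 1)/7 = (-1 + B + b)/7 = -1/7 + B/7 + b/7)
t = 16
S(Y) = 0
r(j, X) = 16 (r(j, X) = 0*j + 16 = 0 + 16 = 16)
764*r(x(-1 - 1*(-1), -7), 19) = 764*16 = 12224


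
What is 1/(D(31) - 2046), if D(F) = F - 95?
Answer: -1/2110 ≈ -0.00047393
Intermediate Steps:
D(F) = -95 + F
1/(D(31) - 2046) = 1/((-95 + 31) - 2046) = 1/(-64 - 2046) = 1/(-2110) = -1/2110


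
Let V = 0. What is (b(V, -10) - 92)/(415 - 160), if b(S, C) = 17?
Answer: -5/17 ≈ -0.29412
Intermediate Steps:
(b(V, -10) - 92)/(415 - 160) = (17 - 92)/(415 - 160) = -75/255 = -75*1/255 = -5/17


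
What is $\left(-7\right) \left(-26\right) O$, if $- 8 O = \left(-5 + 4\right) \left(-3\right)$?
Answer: $- \frac{273}{4} \approx -68.25$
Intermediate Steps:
$O = - \frac{3}{8}$ ($O = - \frac{\left(-5 + 4\right) \left(-3\right)}{8} = - \frac{\left(-1\right) \left(-3\right)}{8} = \left(- \frac{1}{8}\right) 3 = - \frac{3}{8} \approx -0.375$)
$\left(-7\right) \left(-26\right) O = \left(-7\right) \left(-26\right) \left(- \frac{3}{8}\right) = 182 \left(- \frac{3}{8}\right) = - \frac{273}{4}$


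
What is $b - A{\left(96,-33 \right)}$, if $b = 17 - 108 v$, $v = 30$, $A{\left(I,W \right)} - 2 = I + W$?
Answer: $-3288$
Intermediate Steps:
$A{\left(I,W \right)} = 2 + I + W$ ($A{\left(I,W \right)} = 2 + \left(I + W\right) = 2 + I + W$)
$b = -3223$ ($b = 17 - 3240 = -3223$)
$b - A{\left(96,-33 \right)} = -3223 - \left(2 + 96 - 33\right) = -3223 - 65 = -3288$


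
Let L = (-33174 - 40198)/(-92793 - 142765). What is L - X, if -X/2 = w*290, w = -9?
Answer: -614769694/117779 ≈ -5219.7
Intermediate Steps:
L = 36686/117779 (L = -73372/(-235558) = -73372*(-1/235558) = 36686/117779 ≈ 0.31148)
X = 5220 (X = -(-18)*290 = -2*(-2610) = 5220)
L - X = 36686/117779 - 1*5220 = 36686/117779 - 5220 = -614769694/117779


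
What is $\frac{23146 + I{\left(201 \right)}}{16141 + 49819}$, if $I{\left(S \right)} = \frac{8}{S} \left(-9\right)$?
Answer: $\frac{775379}{2209660} \approx 0.3509$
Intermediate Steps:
$I{\left(S \right)} = - \frac{72}{S}$
$\frac{23146 + I{\left(201 \right)}}{16141 + 49819} = \frac{23146 - \frac{72}{201}}{16141 + 49819} = \frac{23146 - \frac{24}{67}}{65960} = \left(23146 - \frac{24}{67}\right) \frac{1}{65960} = \frac{1550758}{67} \cdot \frac{1}{65960} = \frac{775379}{2209660}$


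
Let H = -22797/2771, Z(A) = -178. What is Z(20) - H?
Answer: -27673/163 ≈ -169.77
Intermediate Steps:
H = -1341/163 (H = -22797*1/2771 = -1341/163 ≈ -8.2270)
Z(20) - H = -178 - 1*(-1341/163) = -178 + 1341/163 = -27673/163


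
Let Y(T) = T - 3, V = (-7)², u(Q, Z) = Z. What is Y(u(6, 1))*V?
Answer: -98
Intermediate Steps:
V = 49
Y(T) = -3 + T
Y(u(6, 1))*V = (-3 + 1)*49 = -2*49 = -98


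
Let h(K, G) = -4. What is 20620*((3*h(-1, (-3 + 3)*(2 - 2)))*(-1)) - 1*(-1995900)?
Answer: 2243340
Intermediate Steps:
20620*((3*h(-1, (-3 + 3)*(2 - 2)))*(-1)) - 1*(-1995900) = 20620*((3*(-4))*(-1)) - 1*(-1995900) = 20620*(-12*(-1)) + 1995900 = 20620*12 + 1995900 = 247440 + 1995900 = 2243340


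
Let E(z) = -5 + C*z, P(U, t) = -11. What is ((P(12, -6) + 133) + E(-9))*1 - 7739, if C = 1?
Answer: -7631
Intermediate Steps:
E(z) = -5 + z (E(z) = -5 + 1*z = -5 + z)
((P(12, -6) + 133) + E(-9))*1 - 7739 = ((-11 + 133) + (-5 - 9))*1 - 7739 = (122 - 14)*1 - 7739 = 108*1 - 7739 = 108 - 7739 = -7631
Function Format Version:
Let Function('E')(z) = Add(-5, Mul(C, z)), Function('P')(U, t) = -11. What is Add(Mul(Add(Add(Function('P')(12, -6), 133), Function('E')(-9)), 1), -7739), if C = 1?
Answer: -7631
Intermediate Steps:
Function('E')(z) = Add(-5, z) (Function('E')(z) = Add(-5, Mul(1, z)) = Add(-5, z))
Add(Mul(Add(Add(Function('P')(12, -6), 133), Function('E')(-9)), 1), -7739) = Add(Mul(Add(Add(-11, 133), Add(-5, -9)), 1), -7739) = Add(Mul(Add(122, -14), 1), -7739) = Add(Mul(108, 1), -7739) = Add(108, -7739) = -7631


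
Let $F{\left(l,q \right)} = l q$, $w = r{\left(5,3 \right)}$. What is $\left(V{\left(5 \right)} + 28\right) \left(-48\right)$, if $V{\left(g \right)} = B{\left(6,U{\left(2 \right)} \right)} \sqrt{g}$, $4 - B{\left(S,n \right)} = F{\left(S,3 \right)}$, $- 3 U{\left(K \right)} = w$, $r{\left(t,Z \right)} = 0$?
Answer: $-1344 + 672 \sqrt{5} \approx 158.64$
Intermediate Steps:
$w = 0$
$U{\left(K \right)} = 0$ ($U{\left(K \right)} = \left(- \frac{1}{3}\right) 0 = 0$)
$B{\left(S,n \right)} = 4 - 3 S$ ($B{\left(S,n \right)} = 4 - S 3 = 4 - 3 S$)
$V{\left(g \right)} = - 14 \sqrt{g}$ ($V{\left(g \right)} = \left(4 - 18\right) \sqrt{g} = - 14 \sqrt{g}$)
$\left(V{\left(5 \right)} + 28\right) \left(-48\right) = \left(- 14 \sqrt{5} + 28\right) \left(-48\right) = \left(28 - 14 \sqrt{5}\right) \left(-48\right) = -1344 + 672 \sqrt{5}$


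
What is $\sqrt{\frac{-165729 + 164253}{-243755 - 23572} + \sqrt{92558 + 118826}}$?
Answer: $\frac{\sqrt{4871292 + 1764536418 \sqrt{52846}}}{29703} \approx 21.442$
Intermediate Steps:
$\sqrt{\frac{-165729 + 164253}{-243755 - 23572} + \sqrt{92558 + 118826}} = \sqrt{- \frac{1476}{-267327} + \sqrt{211384}} = \sqrt{\left(-1476\right) \left(- \frac{1}{267327}\right) + 2 \sqrt{52846}} = \sqrt{\frac{164}{29703} + 2 \sqrt{52846}}$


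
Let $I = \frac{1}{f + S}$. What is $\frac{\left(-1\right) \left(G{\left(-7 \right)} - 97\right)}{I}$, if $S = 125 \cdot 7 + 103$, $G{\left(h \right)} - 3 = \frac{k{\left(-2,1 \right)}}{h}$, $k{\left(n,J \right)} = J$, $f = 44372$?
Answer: $\frac{29885650}{7} \approx 4.2694 \cdot 10^{6}$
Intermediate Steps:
$G{\left(h \right)} = 3 + \frac{1}{h}$ ($G{\left(h \right)} = 3 + 1 \frac{1}{h} = 3 + \frac{1}{h}$)
$S = 978$ ($S = 875 + 103 = 978$)
$I = \frac{1}{45350}$ ($I = \frac{1}{44372 + 978} = \frac{1}{45350} \approx 2.2051 \cdot 10^{-5}$)
$\frac{\left(-1\right) \left(G{\left(-7 \right)} - 97\right)}{I} = - (\left(3 + \frac{1}{-7}\right) - 97) \frac{1}{\frac{1}{45350}} = - (\left(3 - \frac{1}{7}\right) - 97) 45350 = - (\frac{20}{7} - 97) 45350 = \left(-1\right) \left(- \frac{659}{7}\right) 45350 = \frac{659}{7} \cdot 45350 = \frac{29885650}{7}$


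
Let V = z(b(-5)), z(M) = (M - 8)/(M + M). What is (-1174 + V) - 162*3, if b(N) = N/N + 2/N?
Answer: -9997/6 ≈ -1666.2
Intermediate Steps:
b(N) = 1 + 2/N
z(M) = (-8 + M)/(2*M) (z(M) = (-8 + M)/((2*M)) = (-8 + M)*(1/(2*M)) = (-8 + M)/(2*M))
V = -37/6 (V = (-8 + (2 - 5)/(-5))/(2*(((2 - 5)/(-5)))) = (-8 - 1/5*(-3))/(2*((-1/5*(-3)))) = (-8 + 3/5)/(2*(3/5)) = (1/2)*(5/3)*(-37/5) = -37/6 ≈ -6.1667)
(-1174 + V) - 162*3 = (-1174 - 37/6) - 162*3 = -7081/6 - 1*486 = -7081/6 - 486 = -9997/6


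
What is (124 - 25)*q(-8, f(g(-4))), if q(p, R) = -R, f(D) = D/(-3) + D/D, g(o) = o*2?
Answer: -363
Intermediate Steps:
g(o) = 2*o
f(D) = 1 - D/3 (f(D) = D*(-⅓) + 1 = -D/3 + 1 = 1 - D/3)
(124 - 25)*q(-8, f(g(-4))) = (124 - 25)*(-(1 - 2*(-4)/3)) = 99*(-(1 - ⅓*(-8))) = 99*(-(1 + 8/3)) = 99*(-1*11/3) = 99*(-11/3) = -363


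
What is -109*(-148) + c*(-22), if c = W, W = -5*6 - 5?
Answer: 16902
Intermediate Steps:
W = -35 (W = -30 - 5 = -35)
c = -35
-109*(-148) + c*(-22) = -109*(-148) - 35*(-22) = 16132 + 770 = 16902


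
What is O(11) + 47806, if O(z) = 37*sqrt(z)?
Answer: 47806 + 37*sqrt(11) ≈ 47929.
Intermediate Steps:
O(11) + 47806 = 37*sqrt(11) + 47806 = 47806 + 37*sqrt(11)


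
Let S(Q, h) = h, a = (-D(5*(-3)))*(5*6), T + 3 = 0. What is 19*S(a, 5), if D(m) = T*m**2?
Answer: 95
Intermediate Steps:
T = -3 (T = -3 + 0 = -3)
D(m) = -3*m**2
a = 20250 (a = (-(-3)*(5*(-3))**2)*(5*6) = -(-3)*(-15)**2*30 = -(-3)*225*30 = -1*(-675)*30 = 675*30 = 20250)
19*S(a, 5) = 19*5 = 95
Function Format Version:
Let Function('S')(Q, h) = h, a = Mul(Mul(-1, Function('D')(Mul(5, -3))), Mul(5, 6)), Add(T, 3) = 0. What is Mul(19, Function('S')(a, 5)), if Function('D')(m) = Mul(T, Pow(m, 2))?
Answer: 95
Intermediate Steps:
T = -3 (T = Add(-3, 0) = -3)
Function('D')(m) = Mul(-3, Pow(m, 2))
a = 20250 (a = Mul(Mul(-1, Mul(-3, Pow(Mul(5, -3), 2))), Mul(5, 6)) = Mul(Mul(-1, Mul(-3, Pow(-15, 2))), 30) = Mul(Mul(-1, Mul(-3, 225)), 30) = Mul(Mul(-1, -675), 30) = Mul(675, 30) = 20250)
Mul(19, Function('S')(a, 5)) = Mul(19, 5) = 95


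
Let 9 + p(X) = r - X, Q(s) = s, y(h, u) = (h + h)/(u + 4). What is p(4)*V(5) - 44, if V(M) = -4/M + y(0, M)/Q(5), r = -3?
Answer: -156/5 ≈ -31.200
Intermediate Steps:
y(h, u) = 2*h/(4 + u) (y(h, u) = (2*h)/(4 + u) = 2*h/(4 + u))
V(M) = -4/M (V(M) = -4/M + (2*0/(4 + M))/5 = -4/M + 0*(⅕) = -4/M + 0 = -4/M)
p(X) = -12 - X (p(X) = -9 + (-3 - X) = -12 - X)
p(4)*V(5) - 44 = (-12 - 1*4)*(-4/5) - 44 = (-12 - 4)*(-4*⅕) - 44 = -16*(-⅘) - 44 = 64/5 - 44 = -156/5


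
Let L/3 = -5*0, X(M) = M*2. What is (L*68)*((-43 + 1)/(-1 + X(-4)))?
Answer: 0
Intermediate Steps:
X(M) = 2*M
L = 0 (L = 3*(-5*0) = 3*0 = 0)
(L*68)*((-43 + 1)/(-1 + X(-4))) = (0*68)*((-43 + 1)/(-1 + 2*(-4))) = 0*(-42/(-1 - 8)) = 0*(-42/(-9)) = 0*(-42*(-⅑)) = 0*(14/3) = 0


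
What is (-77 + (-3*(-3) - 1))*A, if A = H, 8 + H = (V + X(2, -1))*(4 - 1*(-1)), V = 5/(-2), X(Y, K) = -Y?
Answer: 4209/2 ≈ 2104.5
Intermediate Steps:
V = -5/2 (V = 5*(-½) = -5/2 ≈ -2.5000)
H = -61/2 (H = -8 + (-5/2 - 1*2)*(4 - 1*(-1)) = -8 + (-5/2 - 2)*(4 + 1) = -8 - 9/2*5 = -8 - 45/2 = -61/2 ≈ -30.500)
A = -61/2 ≈ -30.500
(-77 + (-3*(-3) - 1))*A = (-77 + (-3*(-3) - 1))*(-61/2) = (-77 + (9 - 1))*(-61/2) = (-77 + 8)*(-61/2) = -69*(-61/2) = 4209/2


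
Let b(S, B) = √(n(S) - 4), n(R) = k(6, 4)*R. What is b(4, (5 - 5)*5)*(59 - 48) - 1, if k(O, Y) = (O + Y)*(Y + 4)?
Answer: -1 + 22*√79 ≈ 194.54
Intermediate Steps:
k(O, Y) = (4 + Y)*(O + Y) (k(O, Y) = (O + Y)*(4 + Y) = (4 + Y)*(O + Y))
n(R) = 80*R (n(R) = (4² + 4*6 + 4*4 + 6*4)*R = (16 + 24 + 16 + 24)*R = 80*R)
b(S, B) = √(-4 + 80*S) (b(S, B) = √(80*S - 4) = √(-4 + 80*S))
b(4, (5 - 5)*5)*(59 - 48) - 1 = (2*√(-1 + 20*4))*(59 - 48) - 1 = (2*√(-1 + 80))*11 - 1 = (2*√79)*11 - 1 = 22*√79 - 1 = -1 + 22*√79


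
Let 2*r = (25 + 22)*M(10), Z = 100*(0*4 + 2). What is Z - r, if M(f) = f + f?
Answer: -270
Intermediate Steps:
M(f) = 2*f
Z = 200 (Z = 100*(0 + 2) = 100*2 = 200)
r = 470 (r = ((25 + 22)*(2*10))/2 = (47*20)/2 = (½)*940 = 470)
Z - r = 200 - 1*470 = 200 - 470 = -270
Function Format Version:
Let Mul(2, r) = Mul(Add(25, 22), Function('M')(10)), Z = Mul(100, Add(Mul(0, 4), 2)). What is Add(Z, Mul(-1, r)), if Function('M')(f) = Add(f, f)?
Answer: -270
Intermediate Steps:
Function('M')(f) = Mul(2, f)
Z = 200 (Z = Mul(100, Add(0, 2)) = Mul(100, 2) = 200)
r = 470 (r = Mul(Rational(1, 2), Mul(Add(25, 22), Mul(2, 10))) = Mul(Rational(1, 2), Mul(47, 20)) = Mul(Rational(1, 2), 940) = 470)
Add(Z, Mul(-1, r)) = Add(200, Mul(-1, 470)) = Add(200, -470) = -270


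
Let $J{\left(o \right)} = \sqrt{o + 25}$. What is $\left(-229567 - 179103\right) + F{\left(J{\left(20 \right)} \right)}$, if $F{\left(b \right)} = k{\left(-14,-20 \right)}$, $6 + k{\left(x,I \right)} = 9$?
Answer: $-408667$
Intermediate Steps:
$J{\left(o \right)} = \sqrt{25 + o}$
$k{\left(x,I \right)} = 3$ ($k{\left(x,I \right)} = -6 + 9 = 3$)
$F{\left(b \right)} = 3$
$\left(-229567 - 179103\right) + F{\left(J{\left(20 \right)} \right)} = \left(-229567 - 179103\right) + 3 = -408670 + 3 = -408667$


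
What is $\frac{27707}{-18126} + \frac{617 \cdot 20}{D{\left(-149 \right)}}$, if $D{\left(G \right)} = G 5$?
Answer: $- \frac{48863311}{2700774} \approx -18.092$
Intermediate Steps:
$D{\left(G \right)} = 5 G$
$\frac{27707}{-18126} + \frac{617 \cdot 20}{D{\left(-149 \right)}} = \frac{27707}{-18126} + \frac{617 \cdot 20}{5 \left(-149\right)} = 27707 \left(- \frac{1}{18126}\right) + \frac{12340}{-745} = - \frac{27707}{18126} + 12340 \left(- \frac{1}{745}\right) = - \frac{27707}{18126} - \frac{2468}{149} = - \frac{48863311}{2700774}$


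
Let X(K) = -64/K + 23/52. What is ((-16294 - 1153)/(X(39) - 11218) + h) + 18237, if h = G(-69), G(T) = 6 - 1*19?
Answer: 31898275412/1750195 ≈ 18226.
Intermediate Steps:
G(T) = -13 (G(T) = 6 - 19 = -13)
h = -13
X(K) = 23/52 - 64/K (X(K) = -64/K + 23*(1/52) = -64/K + 23/52 = 23/52 - 64/K)
((-16294 - 1153)/(X(39) - 11218) + h) + 18237 = ((-16294 - 1153)/((23/52 - 64/39) - 11218) - 13) + 18237 = (-17447/((23/52 - 64*1/39) - 11218) - 13) + 18237 = (-17447/((23/52 - 64/39) - 11218) - 13) + 18237 = (-17447/(-187/156 - 11218) - 13) + 18237 = (-17447/(-1750195/156) - 13) + 18237 = (-17447*(-156/1750195) - 13) + 18237 = (2721732/1750195 - 13) + 18237 = -20030803/1750195 + 18237 = 31898275412/1750195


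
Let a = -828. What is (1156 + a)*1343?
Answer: 440504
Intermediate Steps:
(1156 + a)*1343 = (1156 - 828)*1343 = 328*1343 = 440504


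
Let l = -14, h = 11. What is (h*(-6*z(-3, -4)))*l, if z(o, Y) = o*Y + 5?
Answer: 15708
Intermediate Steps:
z(o, Y) = 5 + Y*o (z(o, Y) = Y*o + 5 = 5 + Y*o)
(h*(-6*z(-3, -4)))*l = (11*(-6*(5 - 4*(-3))))*(-14) = (11*(-6*(5 + 12)))*(-14) = (11*(-6*17))*(-14) = (11*(-102))*(-14) = -1122*(-14) = 15708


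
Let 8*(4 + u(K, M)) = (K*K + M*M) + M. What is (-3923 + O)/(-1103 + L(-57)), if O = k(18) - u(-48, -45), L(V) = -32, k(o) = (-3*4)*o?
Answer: 9341/2270 ≈ 4.1150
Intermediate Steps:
k(o) = -12*o
u(K, M) = -4 + M/8 + K**2/8 + M**2/8 (u(K, M) = -4 + ((K*K + M*M) + M)/8 = -4 + ((K**2 + M**2) + M)/8 = -4 + (M + K**2 + M**2)/8 = -4 + (M/8 + K**2/8 + M**2/8) = -4 + M/8 + K**2/8 + M**2/8)
O = -1495/2 (O = -12*18 - (-4 + (1/8)*(-45) + (1/8)*(-48)**2 + (1/8)*(-45)**2) = -216 - (-4 - 45/8 + (1/8)*2304 + (1/8)*2025) = -216 - (-4 - 45/8 + 288 + 2025/8) = -216 - 1*1063/2 = -216 - 1063/2 = -1495/2 ≈ -747.50)
(-3923 + O)/(-1103 + L(-57)) = (-3923 - 1495/2)/(-1103 - 32) = -9341/2/(-1135) = -9341/2*(-1/1135) = 9341/2270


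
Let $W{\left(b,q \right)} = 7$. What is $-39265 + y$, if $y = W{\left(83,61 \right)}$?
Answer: $-39258$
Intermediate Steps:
$y = 7$
$-39265 + y = -39265 + 7 = -39258$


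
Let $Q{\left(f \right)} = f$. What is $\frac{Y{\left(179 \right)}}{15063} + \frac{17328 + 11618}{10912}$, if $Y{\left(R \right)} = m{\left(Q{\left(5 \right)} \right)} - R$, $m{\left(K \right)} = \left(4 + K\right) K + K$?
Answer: $\frac{72434325}{27394576} \approx 2.6441$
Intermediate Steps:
$m{\left(K \right)} = K + K \left(4 + K\right)$ ($m{\left(K \right)} = K \left(4 + K\right) + K = K + K \left(4 + K\right)$)
$Y{\left(R \right)} = 50 - R$ ($Y{\left(R \right)} = 5 \left(5 + 5\right) - R = 5 \cdot 10 - R = 50 - R$)
$\frac{Y{\left(179 \right)}}{15063} + \frac{17328 + 11618}{10912} = \frac{50 - 179}{15063} + \frac{17328 + 11618}{10912} = \left(50 - 179\right) \frac{1}{15063} + 28946 \cdot \frac{1}{10912} = \left(-129\right) \frac{1}{15063} + \frac{14473}{5456} = - \frac{43}{5021} + \frac{14473}{5456} = \frac{72434325}{27394576}$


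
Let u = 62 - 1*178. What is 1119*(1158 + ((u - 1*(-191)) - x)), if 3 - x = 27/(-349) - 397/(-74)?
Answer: 35698936665/25826 ≈ 1.3823e+6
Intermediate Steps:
x = -59077/25826 (x = 3 - (27/(-349) - 397/(-74)) = 3 - (27*(-1/349) - 397*(-1/74)) = 3 - (-27/349 + 397/74) = 3 - 1*136555/25826 = 3 - 136555/25826 = -59077/25826 ≈ -2.2875)
u = -116 (u = 62 - 178 = -116)
1119*(1158 + ((u - 1*(-191)) - x)) = 1119*(1158 + ((-116 - 1*(-191)) - 1*(-59077/25826))) = 1119*(1158 + ((-116 + 191) + 59077/25826)) = 1119*(1158 + (75 + 59077/25826)) = 1119*(1158 + 1996027/25826) = 1119*(31902535/25826) = 35698936665/25826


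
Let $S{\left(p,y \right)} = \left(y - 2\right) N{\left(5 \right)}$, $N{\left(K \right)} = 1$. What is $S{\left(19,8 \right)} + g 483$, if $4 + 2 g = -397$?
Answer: $- \frac{193671}{2} \approx -96836.0$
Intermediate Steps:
$g = - \frac{401}{2}$ ($g = -2 + \frac{1}{2} \left(-397\right) = -2 - \frac{397}{2} = - \frac{401}{2} \approx -200.5$)
$S{\left(p,y \right)} = -2 + y$ ($S{\left(p,y \right)} = \left(y - 2\right) 1 = \left(-2 + y\right) 1 = -2 + y$)
$S{\left(19,8 \right)} + g 483 = \left(-2 + 8\right) - \frac{193683}{2} = 6 - \frac{193683}{2} = - \frac{193671}{2}$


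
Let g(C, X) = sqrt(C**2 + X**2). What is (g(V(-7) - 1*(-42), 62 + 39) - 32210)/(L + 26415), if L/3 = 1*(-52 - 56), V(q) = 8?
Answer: -32210/26091 + sqrt(12701)/26091 ≈ -1.2302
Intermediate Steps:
L = -324 (L = 3*(1*(-52 - 56)) = 3*(1*(-108)) = 3*(-108) = -324)
(g(V(-7) - 1*(-42), 62 + 39) - 32210)/(L + 26415) = (sqrt((8 - 1*(-42))**2 + (62 + 39)**2) - 32210)/(-324 + 26415) = (sqrt((8 + 42)**2 + 101**2) - 32210)/26091 = (sqrt(50**2 + 10201) - 32210)*(1/26091) = (sqrt(2500 + 10201) - 32210)*(1/26091) = (sqrt(12701) - 32210)*(1/26091) = (-32210 + sqrt(12701))*(1/26091) = -32210/26091 + sqrt(12701)/26091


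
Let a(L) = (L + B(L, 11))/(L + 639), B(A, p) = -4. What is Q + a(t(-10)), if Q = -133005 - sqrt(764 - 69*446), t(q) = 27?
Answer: -88581307/666 - I*sqrt(30010) ≈ -1.3301e+5 - 173.23*I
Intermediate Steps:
a(L) = (-4 + L)/(639 + L) (a(L) = (L - 4)/(L + 639) = (-4 + L)/(639 + L))
Q = -133005 - I*sqrt(30010) (Q = -133005 - sqrt(764 - 30774) = -133005 - sqrt(-30010) = -133005 - I*sqrt(30010) ≈ -1.3301e+5 - 173.23*I)
Q + a(t(-10)) = (-133005 - I*sqrt(30010)) + (-4 + 27)/(639 + 27) = (-133005 - I*sqrt(30010)) + 23/666 = -88581307/666 - I*sqrt(30010)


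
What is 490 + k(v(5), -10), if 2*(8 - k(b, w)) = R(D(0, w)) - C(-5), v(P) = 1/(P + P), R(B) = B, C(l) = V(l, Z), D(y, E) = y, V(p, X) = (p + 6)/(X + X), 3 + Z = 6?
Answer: 5977/12 ≈ 498.08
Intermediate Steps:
Z = 3 (Z = -3 + 6 = 3)
V(p, X) = (6 + p)/(2*X) (V(p, X) = (6 + p)/((2*X)) = (6 + p)*(1/(2*X)) = (6 + p)/(2*X))
C(l) = 1 + l/6 (C(l) = (½)*(6 + l)/3 = (½)*(⅓)*(6 + l) = 1 + l/6)
v(P) = 1/(2*P)
k(b, w) = 97/12 (k(b, w) = 8 - (0 - (1 + (⅙)*(-5)))/2 = 8 - (0 - (1 - ⅚))/2 = 8 - (0 - 1*⅙)/2 = 8 - (0 - ⅙)/2 = 8 - ½*(-⅙) = 8 + 1/12 = 97/12)
490 + k(v(5), -10) = 490 + 97/12 = 5977/12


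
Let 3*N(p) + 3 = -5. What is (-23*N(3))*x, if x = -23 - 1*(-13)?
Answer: -1840/3 ≈ -613.33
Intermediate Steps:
x = -10 (x = -23 + 13 = -10)
N(p) = -8/3 (N(p) = -1 + (1/3)*(-5) = -1 - 5/3 = -8/3)
(-23*N(3))*x = -23*(-8/3)*(-10) = (184/3)*(-10) = -1840/3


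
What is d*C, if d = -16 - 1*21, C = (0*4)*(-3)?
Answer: 0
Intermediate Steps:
C = 0 (C = 0*(-3) = 0)
d = -37 (d = -16 - 21 = -37)
d*C = -37*0 = 0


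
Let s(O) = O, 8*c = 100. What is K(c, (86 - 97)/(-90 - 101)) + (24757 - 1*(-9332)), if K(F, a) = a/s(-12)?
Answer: 78131977/2292 ≈ 34089.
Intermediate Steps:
c = 25/2 (c = (⅛)*100 = 25/2 ≈ 12.500)
K(F, a) = -a/12 (K(F, a) = a/(-12) = a*(-1/12) = -a/12)
K(c, (86 - 97)/(-90 - 101)) + (24757 - 1*(-9332)) = -(86 - 97)/(12*(-90 - 101)) + (24757 - 1*(-9332)) = -(-11)/(12*(-191)) + (24757 + 9332) = -(-11)*(-1)/(12*191) + 34089 = -1/12*11/191 + 34089 = -11/2292 + 34089 = 78131977/2292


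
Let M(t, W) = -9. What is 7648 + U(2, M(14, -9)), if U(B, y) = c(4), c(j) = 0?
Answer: 7648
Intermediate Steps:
U(B, y) = 0
7648 + U(2, M(14, -9)) = 7648 + 0 = 7648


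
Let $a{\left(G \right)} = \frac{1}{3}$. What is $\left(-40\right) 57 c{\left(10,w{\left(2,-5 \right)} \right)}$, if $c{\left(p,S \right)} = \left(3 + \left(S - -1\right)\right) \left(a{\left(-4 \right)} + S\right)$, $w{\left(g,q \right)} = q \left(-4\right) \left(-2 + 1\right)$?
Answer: $-717440$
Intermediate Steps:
$w{\left(g,q \right)} = 4 q$ ($w{\left(g,q \right)} = - 4 q \left(-1\right) = 4 q$)
$a{\left(G \right)} = \frac{1}{3}$
$c{\left(p,S \right)} = \left(4 + S\right) \left(\frac{1}{3} + S\right)$ ($c{\left(p,S \right)} = \left(3 + \left(S - -1\right)\right) \left(\frac{1}{3} + S\right) = \left(3 + \left(S + 1\right)\right) \left(\frac{1}{3} + S\right) = \left(3 + \left(1 + S\right)\right) \left(\frac{1}{3} + S\right) = \left(4 + S\right) \left(\frac{1}{3} + S\right)$)
$\left(-40\right) 57 c{\left(10,w{\left(2,-5 \right)} \right)} = \left(-40\right) 57 \left(\frac{4}{3} + \left(4 \left(-5\right)\right)^{2} + \frac{13 \cdot 4 \left(-5\right)}{3}\right) = - 2280 \left(\frac{4}{3} + \left(-20\right)^{2} + \frac{13}{3} \left(-20\right)\right) = - 2280 \left(\frac{4}{3} + 400 - \frac{260}{3}\right) = \left(-2280\right) \frac{944}{3} = -717440$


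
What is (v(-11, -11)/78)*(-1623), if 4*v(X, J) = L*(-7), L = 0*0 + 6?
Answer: 11361/52 ≈ 218.48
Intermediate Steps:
L = 6 (L = 0 + 6 = 6)
v(X, J) = -21/2 (v(X, J) = (6*(-7))/4 = (1/4)*(-42) = -21/2)
(v(-11, -11)/78)*(-1623) = -21/2/78*(-1623) = -21/2*1/78*(-1623) = -7/52*(-1623) = 11361/52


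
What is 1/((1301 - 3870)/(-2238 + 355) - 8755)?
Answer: -269/2354728 ≈ -0.00011424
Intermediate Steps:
1/((1301 - 3870)/(-2238 + 355) - 8755) = 1/(-2569/(-1883) - 8755) = 1/(-2569*(-1/1883) - 8755) = 1/(367/269 - 8755) = 1/(-2354728/269) = -269/2354728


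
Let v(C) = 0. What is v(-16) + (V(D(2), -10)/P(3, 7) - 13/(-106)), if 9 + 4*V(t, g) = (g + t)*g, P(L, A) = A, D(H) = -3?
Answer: 6595/1484 ≈ 4.4441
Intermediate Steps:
V(t, g) = -9/4 + g*(g + t)/4 (V(t, g) = -9/4 + ((g + t)*g)/4 = -9/4 + (g*(g + t))/4 = -9/4 + g*(g + t)/4)
v(-16) + (V(D(2), -10)/P(3, 7) - 13/(-106)) = 0 + ((-9/4 + (1/4)*(-10)**2 + (1/4)*(-10)*(-3))/7 - 13/(-106)) = 0 + ((-9/4 + (1/4)*100 + 15/2)*(1/7) - 13*(-1/106)) = 0 + ((-9/4 + 25 + 15/2)*(1/7) + 13/106) = 0 + ((121/4)*(1/7) + 13/106) = 0 + (121/28 + 13/106) = 0 + 6595/1484 = 6595/1484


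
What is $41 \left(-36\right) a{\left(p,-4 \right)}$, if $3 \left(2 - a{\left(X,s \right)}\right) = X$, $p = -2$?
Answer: $-3936$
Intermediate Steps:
$a{\left(X,s \right)} = 2 - \frac{X}{3}$
$41 \left(-36\right) a{\left(p,-4 \right)} = 41 \left(-36\right) \left(2 - - \frac{2}{3}\right) = - 1476 \left(2 + \frac{2}{3}\right) = \left(-1476\right) \frac{8}{3} = -3936$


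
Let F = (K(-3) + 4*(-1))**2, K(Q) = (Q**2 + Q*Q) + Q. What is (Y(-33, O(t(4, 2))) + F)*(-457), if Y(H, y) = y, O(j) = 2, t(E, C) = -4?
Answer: -56211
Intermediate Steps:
K(Q) = Q + 2*Q**2 (K(Q) = (Q**2 + Q**2) + Q = 2*Q**2 + Q = Q + 2*Q**2)
F = 121 (F = (-3*(1 + 2*(-3)) + 4*(-1))**2 = (-3*(1 - 6) - 4)**2 = (-3*(-5) - 4)**2 = (15 - 4)**2 = 11**2 = 121)
(Y(-33, O(t(4, 2))) + F)*(-457) = (2 + 121)*(-457) = 123*(-457) = -56211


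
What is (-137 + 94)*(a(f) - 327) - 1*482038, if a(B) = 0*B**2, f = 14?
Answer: -467977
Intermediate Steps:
a(B) = 0
(-137 + 94)*(a(f) - 327) - 1*482038 = (-137 + 94)*(0 - 327) - 1*482038 = -43*(-327) - 482038 = 14061 - 482038 = -467977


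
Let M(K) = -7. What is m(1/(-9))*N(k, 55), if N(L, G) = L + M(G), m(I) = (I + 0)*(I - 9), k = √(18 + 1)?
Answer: -574/81 + 82*√19/81 ≈ -2.6737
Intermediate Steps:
k = √19 ≈ 4.3589
m(I) = I*(-9 + I)
N(L, G) = -7 + L (N(L, G) = L - 7 = -7 + L)
m(1/(-9))*N(k, 55) = ((-9 + 1/(-9))/(-9))*(-7 + √19) = (-(-9 - ⅑)/9)*(-7 + √19) = (-⅑*(-82/9))*(-7 + √19) = 82*(-7 + √19)/81 = -574/81 + 82*√19/81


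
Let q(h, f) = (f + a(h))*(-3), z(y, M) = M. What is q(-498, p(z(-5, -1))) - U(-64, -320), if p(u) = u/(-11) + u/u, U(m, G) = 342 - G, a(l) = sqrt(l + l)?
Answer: -7318/11 - 6*I*sqrt(249) ≈ -665.27 - 94.678*I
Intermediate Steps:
a(l) = sqrt(2)*sqrt(l) (a(l) = sqrt(2*l) = sqrt(2)*sqrt(l))
p(u) = 1 - u/11 (p(u) = u*(-1/11) + 1 = -u/11 + 1 = 1 - u/11)
q(h, f) = -3*f - 3*sqrt(2)*sqrt(h) (q(h, f) = (f + sqrt(2)*sqrt(h))*(-3) = -3*f - 3*sqrt(2)*sqrt(h))
q(-498, p(z(-5, -1))) - U(-64, -320) = (-3*(1 - 1/11*(-1)) - 3*sqrt(2)*sqrt(-498)) - (342 - 1*(-320)) = (-3*(1 + 1/11) - 3*sqrt(2)*I*sqrt(498)) - (342 + 320) = (-3*12/11 - 6*I*sqrt(249)) - 1*662 = (-36/11 - 6*I*sqrt(249)) - 662 = -7318/11 - 6*I*sqrt(249)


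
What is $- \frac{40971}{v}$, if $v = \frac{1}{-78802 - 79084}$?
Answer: $6468747306$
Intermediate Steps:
$v = - \frac{1}{157886}$ ($v = \frac{1}{-157886} = - \frac{1}{157886} \approx -6.3337 \cdot 10^{-6}$)
$- \frac{40971}{v} = - \frac{40971}{- \frac{1}{157886}} = \left(-40971\right) \left(-157886\right) = 6468747306$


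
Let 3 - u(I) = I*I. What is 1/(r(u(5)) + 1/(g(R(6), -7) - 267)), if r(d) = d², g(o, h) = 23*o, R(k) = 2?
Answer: 221/106963 ≈ 0.0020661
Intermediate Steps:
u(I) = 3 - I² (u(I) = 3 - I*I = 3 - I²)
1/(r(u(5)) + 1/(g(R(6), -7) - 267)) = 1/((3 - 1*5²)² + 1/(23*2 - 267)) = 1/((3 - 1*25)² + 1/(46 - 267)) = 1/((3 - 25)² + 1/(-221)) = 1/((-22)² - 1/221) = 1/(484 - 1/221) = 1/(106963/221) = 221/106963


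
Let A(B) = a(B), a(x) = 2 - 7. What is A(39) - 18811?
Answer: -18816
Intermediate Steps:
a(x) = -5
A(B) = -5
A(39) - 18811 = -5 - 18811 = -18816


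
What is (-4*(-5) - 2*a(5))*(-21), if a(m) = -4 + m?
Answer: -378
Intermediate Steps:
(-4*(-5) - 2*a(5))*(-21) = (-4*(-5) - 2*(-4 + 5))*(-21) = (20 - 2*1)*(-21) = (20 - 2)*(-21) = 18*(-21) = -378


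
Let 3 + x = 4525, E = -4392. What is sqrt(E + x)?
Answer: sqrt(130) ≈ 11.402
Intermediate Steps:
x = 4522 (x = -3 + 4525 = 4522)
sqrt(E + x) = sqrt(-4392 + 4522) = sqrt(130)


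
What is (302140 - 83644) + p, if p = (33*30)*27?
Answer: 245226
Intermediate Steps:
p = 26730 (p = 990*27 = 26730)
(302140 - 83644) + p = (302140 - 83644) + 26730 = 218496 + 26730 = 245226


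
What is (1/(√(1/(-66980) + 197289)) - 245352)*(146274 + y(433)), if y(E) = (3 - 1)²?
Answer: -35889599856 + 292556*√221275416332155/13214417219 ≈ -3.5890e+10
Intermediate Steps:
y(E) = 4 (y(E) = 2² = 4)
(1/(√(1/(-66980) + 197289)) - 245352)*(146274 + y(433)) = (1/(√(1/(-66980) + 197289)) - 245352)*(146274 + 4) = (1/(√(-1/66980 + 197289)) - 245352)*146278 = (1/(√(13214417219/66980)) - 245352)*146278 = (1/(√221275416332155/33490) - 245352)*146278 = (2*√221275416332155/13214417219 - 245352)*146278 = (-245352 + 2*√221275416332155/13214417219)*146278 = -35889599856 + 292556*√221275416332155/13214417219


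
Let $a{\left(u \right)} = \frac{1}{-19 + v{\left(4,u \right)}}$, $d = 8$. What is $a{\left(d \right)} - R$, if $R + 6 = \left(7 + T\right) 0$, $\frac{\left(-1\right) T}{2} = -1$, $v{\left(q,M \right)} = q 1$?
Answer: $\frac{89}{15} \approx 5.9333$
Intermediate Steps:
$v{\left(q,M \right)} = q$
$T = 2$ ($T = \left(-2\right) \left(-1\right) = 2$)
$a{\left(u \right)} = - \frac{1}{15}$ ($a{\left(u \right)} = \frac{1}{-19 + 4} = \frac{1}{-15} = - \frac{1}{15}$)
$R = -6$ ($R = -6 + \left(7 + 2\right) 0 = -6 + 9 \cdot 0 = -6 + 0 = -6$)
$a{\left(d \right)} - R = - \frac{1}{15} - -6 = - \frac{1}{15} + 6 = \frac{89}{15}$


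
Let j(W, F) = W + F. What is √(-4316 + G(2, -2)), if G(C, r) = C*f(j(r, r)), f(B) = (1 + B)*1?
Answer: I*√4322 ≈ 65.742*I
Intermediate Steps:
j(W, F) = F + W
f(B) = 1 + B
G(C, r) = C*(1 + 2*r) (G(C, r) = C*(1 + (r + r)) = C*(1 + 2*r))
√(-4316 + G(2, -2)) = √(-4316 + 2*(1 + 2*(-2))) = √(-4316 + 2*(1 - 4)) = √(-4316 + 2*(-3)) = √(-4316 - 6) = √(-4322) = I*√4322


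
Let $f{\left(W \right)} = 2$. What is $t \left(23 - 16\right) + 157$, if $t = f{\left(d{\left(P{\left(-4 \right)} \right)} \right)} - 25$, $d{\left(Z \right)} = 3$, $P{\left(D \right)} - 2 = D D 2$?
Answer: $-4$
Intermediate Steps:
$P{\left(D \right)} = 2 + 2 D^{2}$ ($P{\left(D \right)} = 2 + D D 2 = 2 + D^{2} \cdot 2 = 2 + 2 D^{2}$)
$t = -23$ ($t = 2 - 25 = -23$)
$t \left(23 - 16\right) + 157 = - 23 \left(23 - 16\right) + 157 = \left(-23\right) 7 + 157 = -161 + 157 = -4$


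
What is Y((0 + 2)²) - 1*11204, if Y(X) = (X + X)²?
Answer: -11140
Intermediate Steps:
Y(X) = 4*X² (Y(X) = (2*X)² = 4*X²)
Y((0 + 2)²) - 1*11204 = 4*((0 + 2)²)² - 1*11204 = 4*(2²)² - 11204 = 4*4² - 11204 = 4*16 - 11204 = 64 - 11204 = -11140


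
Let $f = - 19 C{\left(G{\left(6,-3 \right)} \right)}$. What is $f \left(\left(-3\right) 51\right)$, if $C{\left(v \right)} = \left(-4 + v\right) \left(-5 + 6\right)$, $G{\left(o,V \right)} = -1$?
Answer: $-14535$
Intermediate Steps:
$C{\left(v \right)} = -4 + v$ ($C{\left(v \right)} = \left(-4 + v\right) 1 = -4 + v$)
$f = 95$ ($f = - 19 \left(-4 - 1\right) = \left(-19\right) \left(-5\right) = 95$)
$f \left(\left(-3\right) 51\right) = 95 \left(\left(-3\right) 51\right) = 95 \left(-153\right) = -14535$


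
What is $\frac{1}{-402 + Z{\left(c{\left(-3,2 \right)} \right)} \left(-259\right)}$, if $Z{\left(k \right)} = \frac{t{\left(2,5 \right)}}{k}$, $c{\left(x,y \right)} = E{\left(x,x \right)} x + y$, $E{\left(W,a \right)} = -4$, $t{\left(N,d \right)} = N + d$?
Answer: $- \frac{2}{1063} \approx -0.0018815$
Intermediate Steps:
$c{\left(x,y \right)} = y - 4 x$ ($c{\left(x,y \right)} = - 4 x + y = y - 4 x$)
$Z{\left(k \right)} = \frac{7}{k}$ ($Z{\left(k \right)} = \frac{2 + 5}{k} = \frac{7}{k}$)
$\frac{1}{-402 + Z{\left(c{\left(-3,2 \right)} \right)} \left(-259\right)} = \frac{1}{-402 + \frac{7}{2 - -12} \left(-259\right)} = \frac{1}{-402 + \frac{7}{2 + 12} \left(-259\right)} = \frac{1}{-402 + \frac{7}{14} \left(-259\right)} = \frac{1}{-402 + 7 \cdot \frac{1}{14} \left(-259\right)} = \frac{1}{-402 + \frac{1}{2} \left(-259\right)} = \frac{1}{-402 - \frac{259}{2}} = \frac{1}{- \frac{1063}{2}} = - \frac{2}{1063}$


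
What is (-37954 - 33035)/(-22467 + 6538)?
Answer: 70989/15929 ≈ 4.4566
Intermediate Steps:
(-37954 - 33035)/(-22467 + 6538) = -70989/(-15929) = -70989*(-1/15929) = 70989/15929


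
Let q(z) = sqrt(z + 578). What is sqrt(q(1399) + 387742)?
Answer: sqrt(387742 + sqrt(1977)) ≈ 622.72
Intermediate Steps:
q(z) = sqrt(578 + z)
sqrt(q(1399) + 387742) = sqrt(sqrt(578 + 1399) + 387742) = sqrt(sqrt(1977) + 387742) = sqrt(387742 + sqrt(1977))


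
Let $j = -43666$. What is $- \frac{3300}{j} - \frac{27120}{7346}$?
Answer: $- \frac{289995030}{80192609} \approx -3.6162$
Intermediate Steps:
$- \frac{3300}{j} - \frac{27120}{7346} = - \frac{3300}{-43666} - \frac{27120}{7346} = \left(-3300\right) \left(- \frac{1}{43666}\right) - \frac{13560}{3673} = \frac{1650}{21833} - \frac{13560}{3673} = - \frac{289995030}{80192609}$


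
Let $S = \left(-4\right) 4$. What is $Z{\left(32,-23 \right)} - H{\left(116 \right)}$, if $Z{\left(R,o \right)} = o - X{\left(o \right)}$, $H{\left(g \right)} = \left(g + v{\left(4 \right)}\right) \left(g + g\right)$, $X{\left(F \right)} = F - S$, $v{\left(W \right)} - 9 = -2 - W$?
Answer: $-27624$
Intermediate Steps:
$v{\left(W \right)} = 7 - W$ ($v{\left(W \right)} = 9 - \left(2 + W\right) = 7 - W$)
$S = -16$
$X{\left(F \right)} = 16 + F$ ($X{\left(F \right)} = F - -16 = F + 16 = 16 + F$)
$H{\left(g \right)} = 2 g \left(3 + g\right)$ ($H{\left(g \right)} = \left(g + \left(7 - 4\right)\right) \left(g + g\right) = \left(g + \left(7 - 4\right)\right) 2 g = \left(g + 3\right) 2 g = \left(3 + g\right) 2 g = 2 g \left(3 + g\right)$)
$Z{\left(R,o \right)} = -16$ ($Z{\left(R,o \right)} = o - \left(16 + o\right) = -16$)
$Z{\left(32,-23 \right)} - H{\left(116 \right)} = -16 - 2 \cdot 116 \left(3 + 116\right) = -16 - 2 \cdot 116 \cdot 119 = -16 - 27608 = -27624$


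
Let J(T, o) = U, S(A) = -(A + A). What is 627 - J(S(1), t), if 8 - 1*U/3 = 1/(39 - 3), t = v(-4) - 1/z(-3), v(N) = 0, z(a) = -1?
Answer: 7237/12 ≈ 603.08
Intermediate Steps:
S(A) = -2*A
t = 1 (t = 0 - 1/(-1) = 0 - 1*(-1) = 0 + 1 = 1)
U = 287/12 (U = 24 - 3/(39 - 3) = 24 - 3/36 = 24 - 3*1/36 = 24 - 1/12 = 287/12 ≈ 23.917)
J(T, o) = 287/12
627 - J(S(1), t) = 627 - 1*287/12 = 627 - 287/12 = 7237/12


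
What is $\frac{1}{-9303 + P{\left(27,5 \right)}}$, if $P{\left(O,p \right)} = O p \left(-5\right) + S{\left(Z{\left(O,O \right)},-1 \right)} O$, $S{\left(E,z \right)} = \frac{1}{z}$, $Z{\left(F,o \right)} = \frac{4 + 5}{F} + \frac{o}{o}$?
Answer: $- \frac{1}{10005} \approx -9.995 \cdot 10^{-5}$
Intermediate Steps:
$Z{\left(F,o \right)} = 1 + \frac{9}{F}$ ($Z{\left(F,o \right)} = \frac{9}{F} + 1 = 1 + \frac{9}{F}$)
$P{\left(O,p \right)} = - O - 5 O p$ ($P{\left(O,p \right)} = O p \left(-5\right) + \frac{O}{-1} = - 5 O p - O = - O - 5 O p$)
$\frac{1}{-9303 + P{\left(27,5 \right)}} = \frac{1}{-9303 - 27 \left(1 + 5 \cdot 5\right)} = \frac{1}{-9303 - 27 \left(1 + 25\right)} = \frac{1}{-9303 - 27 \cdot 26} = \frac{1}{-9303 - 702} = \frac{1}{-10005} = - \frac{1}{10005}$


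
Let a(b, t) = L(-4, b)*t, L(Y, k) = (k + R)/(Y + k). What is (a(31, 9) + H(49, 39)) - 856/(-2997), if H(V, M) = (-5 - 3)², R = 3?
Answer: 226630/2997 ≈ 75.619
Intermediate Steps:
L(Y, k) = (3 + k)/(Y + k) (L(Y, k) = (k + 3)/(Y + k) = (3 + k)/(Y + k))
a(b, t) = t*(3 + b)/(-4 + b) (a(b, t) = ((3 + b)/(-4 + b))*t = t*(3 + b)/(-4 + b))
H(V, M) = 64 (H(V, M) = (-8)² = 64)
(a(31, 9) + H(49, 39)) - 856/(-2997) = (9*(3 + 31)/(-4 + 31) + 64) - 856/(-2997) = (9*34/27 + 64) - 856*(-1/2997) = (9*(1/27)*34 + 64) + 856/2997 = (34/3 + 64) + 856/2997 = 226/3 + 856/2997 = 226630/2997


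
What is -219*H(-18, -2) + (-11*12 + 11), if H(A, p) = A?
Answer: 3821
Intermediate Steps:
-219*H(-18, -2) + (-11*12 + 11) = -219*(-18) + (-11*12 + 11) = 3942 + (-132 + 11) = 3942 - 121 = 3821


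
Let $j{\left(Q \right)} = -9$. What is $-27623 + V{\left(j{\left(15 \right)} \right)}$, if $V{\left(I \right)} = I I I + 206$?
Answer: $-28146$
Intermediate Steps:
$V{\left(I \right)} = 206 + I^{3}$ ($V{\left(I \right)} = I^{2} I + 206 = I^{3} + 206 = 206 + I^{3}$)
$-27623 + V{\left(j{\left(15 \right)} \right)} = -27623 + \left(206 + \left(-9\right)^{3}\right) = -27623 + \left(206 - 729\right) = -27623 - 523 = -28146$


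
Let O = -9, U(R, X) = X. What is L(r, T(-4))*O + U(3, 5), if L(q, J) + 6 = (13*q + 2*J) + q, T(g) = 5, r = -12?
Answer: 1481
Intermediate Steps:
L(q, J) = -6 + 2*J + 14*q (L(q, J) = -6 + ((13*q + 2*J) + q) = -6 + ((2*J + 13*q) + q) = -6 + (2*J + 14*q) = -6 + 2*J + 14*q)
L(r, T(-4))*O + U(3, 5) = (-6 + 2*5 + 14*(-12))*(-9) + 5 = (-6 + 10 - 168)*(-9) + 5 = -164*(-9) + 5 = 1476 + 5 = 1481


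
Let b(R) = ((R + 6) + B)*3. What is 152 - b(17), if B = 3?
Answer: 74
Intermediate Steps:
b(R) = 27 + 3*R (b(R) = ((R + 6) + 3)*3 = ((6 + R) + 3)*3 = (9 + R)*3 = 27 + 3*R)
152 - b(17) = 152 - (27 + 3*17) = 152 - (27 + 51) = 152 - 1*78 = 152 - 78 = 74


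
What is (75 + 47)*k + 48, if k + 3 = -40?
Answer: -5198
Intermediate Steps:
k = -43 (k = -3 - 40 = -43)
(75 + 47)*k + 48 = (75 + 47)*(-43) + 48 = 122*(-43) + 48 = -5246 + 48 = -5198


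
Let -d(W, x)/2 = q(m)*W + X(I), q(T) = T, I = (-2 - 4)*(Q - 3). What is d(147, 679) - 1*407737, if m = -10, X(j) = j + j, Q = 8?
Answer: -404677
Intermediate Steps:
I = -30 (I = (-2 - 4)*(8 - 3) = -6*5 = -30)
X(j) = 2*j
d(W, x) = 120 + 20*W (d(W, x) = -2*(-10*W + 2*(-30)) = -2*(-10*W - 60) = -2*(-60 - 10*W) = 120 + 20*W)
d(147, 679) - 1*407737 = (120 + 20*147) - 1*407737 = (120 + 2940) - 407737 = 3060 - 407737 = -404677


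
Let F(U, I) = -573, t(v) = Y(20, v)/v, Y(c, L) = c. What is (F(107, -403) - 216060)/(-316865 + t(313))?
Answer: 22602043/33059575 ≈ 0.68368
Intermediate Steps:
t(v) = 20/v
(F(107, -403) - 216060)/(-316865 + t(313)) = (-573 - 216060)/(-316865 + 20/313) = -216633/(-316865 + 20*(1/313)) = -216633/(-316865 + 20/313) = -216633/(-99178725/313) = -216633*(-313/99178725) = 22602043/33059575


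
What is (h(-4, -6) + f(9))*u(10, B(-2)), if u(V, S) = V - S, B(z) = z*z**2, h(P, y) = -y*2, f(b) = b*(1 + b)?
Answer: 1836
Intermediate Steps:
h(P, y) = -2*y
B(z) = z**3
(h(-4, -6) + f(9))*u(10, B(-2)) = (-2*(-6) + 9*(1 + 9))*(10 - 1*(-2)**3) = (12 + 9*10)*(10 - 1*(-8)) = (12 + 90)*(10 + 8) = 102*18 = 1836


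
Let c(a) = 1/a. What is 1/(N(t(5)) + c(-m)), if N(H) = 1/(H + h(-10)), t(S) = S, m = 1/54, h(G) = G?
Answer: -5/271 ≈ -0.018450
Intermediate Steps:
m = 1/54 ≈ 0.018519
N(H) = 1/(-10 + H) (N(H) = 1/(H - 10) = 1/(-10 + H))
1/(N(t(5)) + c(-m)) = 1/(1/(-10 + 5) + 1/(-1*1/54)) = 1/(1/(-5) + 1/(-1/54)) = 1/(-⅕ - 54) = 1/(-271/5) = -5/271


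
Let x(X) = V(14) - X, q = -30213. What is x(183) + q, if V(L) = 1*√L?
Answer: -30396 + √14 ≈ -30392.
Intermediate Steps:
V(L) = √L
x(X) = √14 - X
x(183) + q = (√14 - 1*183) - 30213 = (√14 - 183) - 30213 = (-183 + √14) - 30213 = -30396 + √14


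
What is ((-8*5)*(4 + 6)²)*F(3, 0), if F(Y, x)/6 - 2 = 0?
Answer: -48000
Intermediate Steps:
F(Y, x) = 12 (F(Y, x) = 12 + 6*0 = 12 + 0 = 12)
((-8*5)*(4 + 6)²)*F(3, 0) = ((-8*5)*(4 + 6)²)*12 = -40*10²*12 = -40*100*12 = -4000*12 = -48000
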